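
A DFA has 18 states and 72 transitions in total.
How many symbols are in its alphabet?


Each state has exactly one transition per symbol.
|alphabet| = transitions / states = 72 / 18 = 4

4


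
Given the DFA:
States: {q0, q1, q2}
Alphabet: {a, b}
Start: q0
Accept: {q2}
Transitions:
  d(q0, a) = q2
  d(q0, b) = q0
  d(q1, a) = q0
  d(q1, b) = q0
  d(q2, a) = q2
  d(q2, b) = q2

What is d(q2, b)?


Looking up transition d(q2, b)

q2


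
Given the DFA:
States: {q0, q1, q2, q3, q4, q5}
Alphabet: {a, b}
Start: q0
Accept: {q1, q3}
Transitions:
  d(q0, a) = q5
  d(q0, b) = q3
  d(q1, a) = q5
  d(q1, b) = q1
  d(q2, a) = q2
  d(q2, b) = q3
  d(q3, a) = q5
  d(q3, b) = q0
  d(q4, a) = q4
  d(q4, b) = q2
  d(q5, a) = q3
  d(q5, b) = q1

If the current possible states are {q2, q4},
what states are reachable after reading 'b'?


Apply transition on 'b' from each current state:
  d(q2, b) = q3
  d(q4, b) = q2

{q2, q3}


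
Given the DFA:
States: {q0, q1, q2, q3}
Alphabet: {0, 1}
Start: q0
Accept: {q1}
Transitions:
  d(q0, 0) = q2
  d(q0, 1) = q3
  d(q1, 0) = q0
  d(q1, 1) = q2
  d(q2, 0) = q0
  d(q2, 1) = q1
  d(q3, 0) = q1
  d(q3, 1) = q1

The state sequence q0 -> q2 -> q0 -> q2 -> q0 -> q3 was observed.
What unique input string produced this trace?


Trace back each transition to find the symbol:
  q0 --[0]--> q2
  q2 --[0]--> q0
  q0 --[0]--> q2
  q2 --[0]--> q0
  q0 --[1]--> q3

"00001"


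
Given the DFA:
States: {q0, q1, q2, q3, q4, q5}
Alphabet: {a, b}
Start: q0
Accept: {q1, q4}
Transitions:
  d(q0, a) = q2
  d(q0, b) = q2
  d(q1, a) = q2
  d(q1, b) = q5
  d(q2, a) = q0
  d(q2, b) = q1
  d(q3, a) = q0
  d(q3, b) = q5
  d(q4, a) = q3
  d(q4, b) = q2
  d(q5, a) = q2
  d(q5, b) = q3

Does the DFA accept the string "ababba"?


Trace: q0 -> q2 -> q1 -> q2 -> q1 -> q5 -> q2
Final state: q2
Accept states: {q1, q4}

No, rejected (final state q2 is not an accept state)


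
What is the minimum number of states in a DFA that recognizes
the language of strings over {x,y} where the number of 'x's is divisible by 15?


States track (count of 'x') mod 15.
Need 15 states: one per remainder 0..14; accept = remainder 0.

15


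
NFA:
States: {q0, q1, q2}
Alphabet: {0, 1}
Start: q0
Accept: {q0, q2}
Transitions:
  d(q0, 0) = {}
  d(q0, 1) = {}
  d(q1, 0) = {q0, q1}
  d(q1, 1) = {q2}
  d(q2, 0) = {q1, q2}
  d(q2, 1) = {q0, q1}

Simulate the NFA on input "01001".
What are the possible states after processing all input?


Start: {q0}
  --0--> {}
  --1--> {}
  --0--> {}
  --0--> {}
  --1--> {}

{} (empty set, no valid transitions)


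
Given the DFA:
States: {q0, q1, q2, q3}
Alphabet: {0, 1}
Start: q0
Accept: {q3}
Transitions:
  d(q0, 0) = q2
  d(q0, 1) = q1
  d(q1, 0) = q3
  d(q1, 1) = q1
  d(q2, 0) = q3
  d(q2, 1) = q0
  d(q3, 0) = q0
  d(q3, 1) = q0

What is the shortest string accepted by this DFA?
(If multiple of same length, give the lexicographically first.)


BFS by string length (lex-first path to each state shown):
  len 0: q0<-""
  len 1: q1<-"1", q2<-"0"
  len 2: q0<-"01", q1<-"11", q3<-"00"
Found accept state at length 2.

"00"


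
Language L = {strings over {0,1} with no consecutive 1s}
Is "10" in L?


'11' does not occur

Yes, "10" is in L


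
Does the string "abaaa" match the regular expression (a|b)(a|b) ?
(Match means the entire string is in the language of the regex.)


|string| = 5; first = 'a'; last = 'a'

No, "abaaa" does not match (a|b)(a|b)


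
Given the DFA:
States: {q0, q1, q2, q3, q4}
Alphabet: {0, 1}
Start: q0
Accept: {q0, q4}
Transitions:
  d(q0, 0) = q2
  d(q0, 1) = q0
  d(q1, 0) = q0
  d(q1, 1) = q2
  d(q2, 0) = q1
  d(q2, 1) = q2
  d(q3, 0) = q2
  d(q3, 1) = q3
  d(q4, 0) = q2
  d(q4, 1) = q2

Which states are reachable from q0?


BFS from q0:
  layer 0: {q0}
  layer 1: {q2}
  layer 2: {q1}

{q0, q1, q2}


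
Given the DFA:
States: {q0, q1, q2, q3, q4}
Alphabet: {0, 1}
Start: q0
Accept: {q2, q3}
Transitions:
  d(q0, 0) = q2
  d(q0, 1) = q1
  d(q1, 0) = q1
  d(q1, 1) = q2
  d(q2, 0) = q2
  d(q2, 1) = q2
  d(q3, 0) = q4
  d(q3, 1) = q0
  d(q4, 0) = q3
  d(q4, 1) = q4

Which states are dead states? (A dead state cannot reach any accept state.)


Forward reachability from each state:
  q0 -> reaches accept state q2 (live)
  q1 -> reaches accept state q2 (live)
  q2 -> reaches accept state q2 (live)
  q3 -> reaches accept state q2 (live)
  q4 -> reaches accept state q2 (live)

None (all states can reach an accept state)


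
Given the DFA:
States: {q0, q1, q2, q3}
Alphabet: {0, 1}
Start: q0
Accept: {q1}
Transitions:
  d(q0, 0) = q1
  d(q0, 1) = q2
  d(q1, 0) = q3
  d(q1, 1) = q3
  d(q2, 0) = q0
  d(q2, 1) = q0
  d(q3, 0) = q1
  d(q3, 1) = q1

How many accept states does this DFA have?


Accept states listed: {q1}
Counting: q1(1)

1


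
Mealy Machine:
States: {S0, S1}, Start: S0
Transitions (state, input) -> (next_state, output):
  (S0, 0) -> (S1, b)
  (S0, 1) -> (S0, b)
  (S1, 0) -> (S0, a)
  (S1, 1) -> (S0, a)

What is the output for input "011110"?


Step-by-step:
  (S0, 0) -> (S1, b)
  (S1, 1) -> (S0, a)
  (S0, 1) -> (S0, b)
  (S0, 1) -> (S0, b)
  (S0, 1) -> (S0, b)
  (S0, 0) -> (S1, b)

"babbbb"


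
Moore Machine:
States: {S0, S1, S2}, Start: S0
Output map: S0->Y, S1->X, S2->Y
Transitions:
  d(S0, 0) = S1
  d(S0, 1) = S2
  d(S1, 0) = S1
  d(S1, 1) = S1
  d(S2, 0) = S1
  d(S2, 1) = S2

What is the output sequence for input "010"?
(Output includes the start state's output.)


Start: S0 (output Y)
  --0--> S1 (output X)
  --1--> S1 (output X)
  --0--> S1 (output X)

"YXXX"


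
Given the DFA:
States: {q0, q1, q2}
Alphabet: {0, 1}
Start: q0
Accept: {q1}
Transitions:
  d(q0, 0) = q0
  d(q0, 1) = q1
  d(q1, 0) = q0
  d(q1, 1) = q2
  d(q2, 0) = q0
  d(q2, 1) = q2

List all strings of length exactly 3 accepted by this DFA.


All strings of length 3: 8 total
Accepted: 2

"001", "101"


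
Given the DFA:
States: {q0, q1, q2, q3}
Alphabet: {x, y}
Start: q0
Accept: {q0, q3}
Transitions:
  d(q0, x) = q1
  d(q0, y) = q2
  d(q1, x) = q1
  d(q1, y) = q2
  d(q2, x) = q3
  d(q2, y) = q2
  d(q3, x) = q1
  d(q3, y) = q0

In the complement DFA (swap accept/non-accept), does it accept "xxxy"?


Trace: q0 -> q1 -> q1 -> q1 -> q2
Final: q2
Original accept: {q0, q3}
Complement: q2 is not in original accept

Yes, complement accepts (original rejects)


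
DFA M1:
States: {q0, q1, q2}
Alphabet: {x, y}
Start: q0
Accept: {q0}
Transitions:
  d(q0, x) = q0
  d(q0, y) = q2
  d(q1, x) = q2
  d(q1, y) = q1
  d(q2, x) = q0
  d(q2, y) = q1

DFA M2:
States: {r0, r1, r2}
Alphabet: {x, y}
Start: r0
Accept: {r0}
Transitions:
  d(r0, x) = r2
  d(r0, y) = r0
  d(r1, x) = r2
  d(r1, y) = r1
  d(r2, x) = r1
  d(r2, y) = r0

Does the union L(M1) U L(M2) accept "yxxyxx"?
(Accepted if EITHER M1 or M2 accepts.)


M1: final=q0 accepted=True
M2: final=r1 accepted=False

Yes, union accepts


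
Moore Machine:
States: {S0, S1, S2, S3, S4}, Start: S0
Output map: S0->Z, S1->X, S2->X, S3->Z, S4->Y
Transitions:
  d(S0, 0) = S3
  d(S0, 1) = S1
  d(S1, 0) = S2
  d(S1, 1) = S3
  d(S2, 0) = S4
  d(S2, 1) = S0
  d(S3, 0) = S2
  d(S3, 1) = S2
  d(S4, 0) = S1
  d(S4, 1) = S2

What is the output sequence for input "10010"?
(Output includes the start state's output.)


Start: S0 (output Z)
  --1--> S1 (output X)
  --0--> S2 (output X)
  --0--> S4 (output Y)
  --1--> S2 (output X)
  --0--> S4 (output Y)

"ZXXYXY"


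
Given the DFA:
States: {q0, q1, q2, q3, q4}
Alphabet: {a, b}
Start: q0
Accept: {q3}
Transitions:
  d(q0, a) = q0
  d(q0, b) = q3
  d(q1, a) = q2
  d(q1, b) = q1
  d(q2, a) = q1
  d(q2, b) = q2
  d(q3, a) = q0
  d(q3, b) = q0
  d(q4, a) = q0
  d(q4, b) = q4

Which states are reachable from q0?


BFS from q0:
  layer 0: {q0}
  layer 1: {q3}

{q0, q3}


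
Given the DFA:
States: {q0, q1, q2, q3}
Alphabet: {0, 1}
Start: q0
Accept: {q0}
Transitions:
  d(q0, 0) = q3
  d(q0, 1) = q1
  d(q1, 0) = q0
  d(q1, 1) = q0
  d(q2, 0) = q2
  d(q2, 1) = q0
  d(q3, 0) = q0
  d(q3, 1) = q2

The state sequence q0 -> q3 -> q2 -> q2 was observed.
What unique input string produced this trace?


Trace back each transition to find the symbol:
  q0 --[0]--> q3
  q3 --[1]--> q2
  q2 --[0]--> q2

"010"


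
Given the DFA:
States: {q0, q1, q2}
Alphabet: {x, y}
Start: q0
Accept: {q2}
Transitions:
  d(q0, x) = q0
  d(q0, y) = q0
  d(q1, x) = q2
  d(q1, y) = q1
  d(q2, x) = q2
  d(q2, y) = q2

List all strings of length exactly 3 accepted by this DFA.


All strings of length 3: 8 total
Accepted: 0

None


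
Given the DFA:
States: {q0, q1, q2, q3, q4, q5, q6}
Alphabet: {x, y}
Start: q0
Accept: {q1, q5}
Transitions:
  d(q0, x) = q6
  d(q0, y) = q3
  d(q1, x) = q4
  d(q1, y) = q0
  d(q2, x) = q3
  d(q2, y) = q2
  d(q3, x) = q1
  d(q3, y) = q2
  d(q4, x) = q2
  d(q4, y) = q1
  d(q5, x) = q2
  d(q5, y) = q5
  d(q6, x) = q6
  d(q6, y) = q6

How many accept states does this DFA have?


Accept states listed: {q1, q5}
Counting: q1(1) q5(2)

2


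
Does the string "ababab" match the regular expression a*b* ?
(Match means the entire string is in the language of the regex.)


|string| = 6; first = 'a'; last = 'b'

No, "ababab" does not match a*b*


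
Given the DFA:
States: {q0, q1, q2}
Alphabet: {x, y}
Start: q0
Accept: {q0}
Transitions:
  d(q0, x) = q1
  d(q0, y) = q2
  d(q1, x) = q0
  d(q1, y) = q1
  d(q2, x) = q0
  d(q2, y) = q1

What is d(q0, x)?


Looking up transition d(q0, x)

q1


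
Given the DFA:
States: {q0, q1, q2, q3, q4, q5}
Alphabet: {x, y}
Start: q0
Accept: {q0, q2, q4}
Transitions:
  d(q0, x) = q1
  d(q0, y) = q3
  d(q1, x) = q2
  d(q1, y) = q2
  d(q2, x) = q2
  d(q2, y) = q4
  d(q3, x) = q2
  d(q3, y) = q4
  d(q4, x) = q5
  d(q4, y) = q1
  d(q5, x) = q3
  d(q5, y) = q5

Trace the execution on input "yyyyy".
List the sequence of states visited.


Input: yyyyy
d(q0, y) = q3
d(q3, y) = q4
d(q4, y) = q1
d(q1, y) = q2
d(q2, y) = q4


q0 -> q3 -> q4 -> q1 -> q2 -> q4


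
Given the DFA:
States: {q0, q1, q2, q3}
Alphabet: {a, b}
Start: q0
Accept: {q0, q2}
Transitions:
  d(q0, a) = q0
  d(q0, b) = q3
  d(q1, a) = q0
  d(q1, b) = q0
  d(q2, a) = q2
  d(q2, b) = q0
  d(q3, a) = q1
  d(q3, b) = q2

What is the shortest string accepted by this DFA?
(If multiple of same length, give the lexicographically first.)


BFS by string length (lex-first path to each state shown):
  len 0: q0<-""
Found accept state at length 0.

"" (empty string)


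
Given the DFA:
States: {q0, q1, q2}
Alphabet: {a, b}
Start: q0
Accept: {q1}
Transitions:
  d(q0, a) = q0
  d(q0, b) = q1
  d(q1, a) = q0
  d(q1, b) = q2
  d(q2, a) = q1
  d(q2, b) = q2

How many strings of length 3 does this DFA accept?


Enumerating all length-3 strings:
  "aaa" -> q0 [reject]
  "aab" -> q1 [accept]
  "aba" -> q0 [reject]
  "abb" -> q2 [reject]
  "baa" -> q0 [reject]
  "bab" -> q1 [accept]
  "bba" -> q1 [accept]
  "bbb" -> q2 [reject]

3 out of 8


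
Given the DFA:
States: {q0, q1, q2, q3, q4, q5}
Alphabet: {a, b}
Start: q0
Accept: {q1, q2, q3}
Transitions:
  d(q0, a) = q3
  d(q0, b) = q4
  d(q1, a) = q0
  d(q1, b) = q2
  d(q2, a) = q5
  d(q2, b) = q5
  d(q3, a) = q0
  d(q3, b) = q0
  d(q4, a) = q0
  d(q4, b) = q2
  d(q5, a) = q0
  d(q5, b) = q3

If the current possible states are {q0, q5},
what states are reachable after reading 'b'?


Apply transition on 'b' from each current state:
  d(q0, b) = q4
  d(q5, b) = q3

{q3, q4}


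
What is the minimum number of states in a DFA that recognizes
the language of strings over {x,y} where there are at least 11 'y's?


States: count = 0, 1, ..., 10, and a final '>= 11' state.
Total: 11 + 1 = 12. Accept = '>= 11' state.

12


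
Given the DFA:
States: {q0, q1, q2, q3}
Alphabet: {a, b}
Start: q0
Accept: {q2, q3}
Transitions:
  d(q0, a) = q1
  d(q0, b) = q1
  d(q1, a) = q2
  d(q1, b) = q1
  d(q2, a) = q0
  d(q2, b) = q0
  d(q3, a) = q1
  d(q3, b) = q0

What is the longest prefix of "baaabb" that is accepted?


Run the DFA, marking each prefix where the state is accepting:
  "" -> q0 [reject]
  "b" -> q1 [reject]
  "ba" -> q2 [accept]
  "baa" -> q0 [reject]
  "baaa" -> q1 [reject]
  "baaab" -> q1 [reject]
  "baaabb" -> q1 [reject]

"ba"


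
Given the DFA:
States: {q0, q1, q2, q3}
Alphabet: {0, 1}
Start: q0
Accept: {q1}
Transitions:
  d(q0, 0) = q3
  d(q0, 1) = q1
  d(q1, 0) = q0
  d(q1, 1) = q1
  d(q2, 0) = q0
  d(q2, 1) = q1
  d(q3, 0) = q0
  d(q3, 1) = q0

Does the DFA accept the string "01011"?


Trace: q0 -> q3 -> q0 -> q3 -> q0 -> q1
Final state: q1
Accept states: {q1}

Yes, accepted (final state q1 is an accept state)


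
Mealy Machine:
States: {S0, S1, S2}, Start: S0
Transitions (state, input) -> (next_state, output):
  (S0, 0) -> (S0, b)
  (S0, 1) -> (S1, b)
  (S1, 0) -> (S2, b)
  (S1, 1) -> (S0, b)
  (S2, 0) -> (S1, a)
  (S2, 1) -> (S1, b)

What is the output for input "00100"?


Step-by-step:
  (S0, 0) -> (S0, b)
  (S0, 0) -> (S0, b)
  (S0, 1) -> (S1, b)
  (S1, 0) -> (S2, b)
  (S2, 0) -> (S1, a)

"bbbba"


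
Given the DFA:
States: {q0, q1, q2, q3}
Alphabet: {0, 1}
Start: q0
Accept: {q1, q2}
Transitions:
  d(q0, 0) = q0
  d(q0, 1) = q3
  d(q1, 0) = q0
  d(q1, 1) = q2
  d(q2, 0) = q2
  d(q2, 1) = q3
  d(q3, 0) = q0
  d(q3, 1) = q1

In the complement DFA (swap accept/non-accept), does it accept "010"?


Trace: q0 -> q0 -> q3 -> q0
Final: q0
Original accept: {q1, q2}
Complement: q0 is not in original accept

Yes, complement accepts (original rejects)


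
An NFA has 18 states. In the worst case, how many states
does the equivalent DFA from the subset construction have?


Subset construction: one DFA state per subset of NFA states.
2^18 = 262144

262144


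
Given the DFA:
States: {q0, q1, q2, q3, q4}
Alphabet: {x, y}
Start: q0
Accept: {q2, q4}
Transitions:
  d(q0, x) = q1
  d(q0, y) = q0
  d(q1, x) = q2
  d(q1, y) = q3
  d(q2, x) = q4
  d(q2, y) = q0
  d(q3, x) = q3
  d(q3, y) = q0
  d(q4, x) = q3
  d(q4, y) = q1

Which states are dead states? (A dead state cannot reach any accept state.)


Forward reachability from each state:
  q0 -> reaches accept state q2 (live)
  q1 -> reaches accept state q2 (live)
  q2 -> reaches accept state q2 (live)
  q3 -> reaches accept state q2 (live)
  q4 -> reaches accept state q2 (live)

None (all states can reach an accept state)


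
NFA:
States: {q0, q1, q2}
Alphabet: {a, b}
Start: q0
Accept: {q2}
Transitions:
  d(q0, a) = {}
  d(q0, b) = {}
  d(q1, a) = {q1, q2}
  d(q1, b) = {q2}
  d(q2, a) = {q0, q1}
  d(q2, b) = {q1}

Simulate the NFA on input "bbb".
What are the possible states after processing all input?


Start: {q0}
  --b--> {}
  --b--> {}
  --b--> {}

{} (empty set, no valid transitions)


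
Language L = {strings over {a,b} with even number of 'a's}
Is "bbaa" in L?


count('a') = 2; 2 mod 2 = 0

Yes, "bbaa" is in L


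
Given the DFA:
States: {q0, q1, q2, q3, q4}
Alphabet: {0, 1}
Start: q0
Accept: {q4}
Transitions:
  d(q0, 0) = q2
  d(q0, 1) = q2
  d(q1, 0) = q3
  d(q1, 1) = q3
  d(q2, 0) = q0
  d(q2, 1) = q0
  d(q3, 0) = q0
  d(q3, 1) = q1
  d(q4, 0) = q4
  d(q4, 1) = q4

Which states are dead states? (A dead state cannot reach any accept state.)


Forward reachability from each state:
  q0 -> reaches {q0, q2}, no accept state (dead)
  q1 -> reaches {q0, q1, q2, q3}, no accept state (dead)
  q2 -> reaches {q0, q2}, no accept state (dead)
  q3 -> reaches {q0, q1, q2, q3}, no accept state (dead)
  q4 -> reaches accept state q4 (live)

{q0, q1, q2, q3}


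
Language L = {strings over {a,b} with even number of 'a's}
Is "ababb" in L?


count('a') = 2; 2 mod 2 = 0

Yes, "ababb" is in L


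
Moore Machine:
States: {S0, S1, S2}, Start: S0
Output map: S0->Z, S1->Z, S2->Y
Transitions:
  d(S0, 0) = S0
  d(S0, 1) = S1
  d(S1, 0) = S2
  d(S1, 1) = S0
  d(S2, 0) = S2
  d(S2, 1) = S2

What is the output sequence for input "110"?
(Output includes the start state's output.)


Start: S0 (output Z)
  --1--> S1 (output Z)
  --1--> S0 (output Z)
  --0--> S0 (output Z)

"ZZZZ"


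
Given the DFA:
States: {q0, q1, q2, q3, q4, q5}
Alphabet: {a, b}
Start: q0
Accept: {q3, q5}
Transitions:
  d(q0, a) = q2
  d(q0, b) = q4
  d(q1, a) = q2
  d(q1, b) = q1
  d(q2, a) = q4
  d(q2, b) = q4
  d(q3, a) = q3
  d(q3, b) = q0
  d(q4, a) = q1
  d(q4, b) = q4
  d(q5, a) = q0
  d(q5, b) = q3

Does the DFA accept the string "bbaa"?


Trace: q0 -> q4 -> q4 -> q1 -> q2
Final state: q2
Accept states: {q3, q5}

No, rejected (final state q2 is not an accept state)


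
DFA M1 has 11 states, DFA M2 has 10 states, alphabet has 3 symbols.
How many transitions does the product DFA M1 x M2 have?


Product DFA has 11 * 10 = 110 states.
Each has 3 transitions: 110 * 3 = 330

330


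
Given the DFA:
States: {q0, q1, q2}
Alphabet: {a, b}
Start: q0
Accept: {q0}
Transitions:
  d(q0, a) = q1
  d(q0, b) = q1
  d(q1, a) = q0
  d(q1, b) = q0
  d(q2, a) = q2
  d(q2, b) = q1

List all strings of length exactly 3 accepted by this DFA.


All strings of length 3: 8 total
Accepted: 0

None


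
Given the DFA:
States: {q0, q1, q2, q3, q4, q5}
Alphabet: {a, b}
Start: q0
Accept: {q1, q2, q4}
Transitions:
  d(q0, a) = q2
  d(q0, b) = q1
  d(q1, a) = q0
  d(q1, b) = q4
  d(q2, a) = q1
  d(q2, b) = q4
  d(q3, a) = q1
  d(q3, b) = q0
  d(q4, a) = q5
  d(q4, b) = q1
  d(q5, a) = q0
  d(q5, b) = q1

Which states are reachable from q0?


BFS from q0:
  layer 0: {q0}
  layer 1: {q1, q2}
  layer 2: {q4}
  layer 3: {q5}

{q0, q1, q2, q4, q5}


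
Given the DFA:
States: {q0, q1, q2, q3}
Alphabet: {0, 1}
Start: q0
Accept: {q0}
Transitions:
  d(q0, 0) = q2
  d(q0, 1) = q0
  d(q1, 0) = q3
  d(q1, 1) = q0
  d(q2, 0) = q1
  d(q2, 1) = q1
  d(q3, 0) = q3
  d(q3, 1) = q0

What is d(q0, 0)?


Looking up transition d(q0, 0)

q2


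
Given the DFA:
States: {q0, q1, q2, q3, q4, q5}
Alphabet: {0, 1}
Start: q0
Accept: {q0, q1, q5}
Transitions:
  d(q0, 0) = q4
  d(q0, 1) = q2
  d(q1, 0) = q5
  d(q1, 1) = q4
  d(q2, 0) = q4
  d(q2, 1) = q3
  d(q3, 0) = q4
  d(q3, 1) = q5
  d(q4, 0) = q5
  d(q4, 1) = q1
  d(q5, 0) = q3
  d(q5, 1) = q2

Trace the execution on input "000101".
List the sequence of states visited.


Input: 000101
d(q0, 0) = q4
d(q4, 0) = q5
d(q5, 0) = q3
d(q3, 1) = q5
d(q5, 0) = q3
d(q3, 1) = q5


q0 -> q4 -> q5 -> q3 -> q5 -> q3 -> q5


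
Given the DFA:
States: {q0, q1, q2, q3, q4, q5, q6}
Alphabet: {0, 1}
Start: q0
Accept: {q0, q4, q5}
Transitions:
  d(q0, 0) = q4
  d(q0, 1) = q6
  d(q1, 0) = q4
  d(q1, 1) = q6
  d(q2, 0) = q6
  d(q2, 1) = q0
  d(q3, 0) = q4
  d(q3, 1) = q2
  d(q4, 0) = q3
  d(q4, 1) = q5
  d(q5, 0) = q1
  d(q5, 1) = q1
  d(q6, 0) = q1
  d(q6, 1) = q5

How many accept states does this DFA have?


Accept states listed: {q0, q4, q5}
Counting: q0(1) q4(2) q5(3)

3


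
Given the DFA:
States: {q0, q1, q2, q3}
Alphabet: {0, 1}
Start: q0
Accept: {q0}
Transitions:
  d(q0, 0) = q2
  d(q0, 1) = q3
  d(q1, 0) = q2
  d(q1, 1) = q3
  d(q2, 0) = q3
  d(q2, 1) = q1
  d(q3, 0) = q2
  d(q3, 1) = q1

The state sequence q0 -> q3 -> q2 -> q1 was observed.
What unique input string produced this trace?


Trace back each transition to find the symbol:
  q0 --[1]--> q3
  q3 --[0]--> q2
  q2 --[1]--> q1

"101"


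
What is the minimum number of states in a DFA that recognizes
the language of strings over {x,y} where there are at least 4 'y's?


States: count = 0, 1, ..., 3, and a final '>= 4' state.
Total: 4 + 1 = 5. Accept = '>= 4' state.

5


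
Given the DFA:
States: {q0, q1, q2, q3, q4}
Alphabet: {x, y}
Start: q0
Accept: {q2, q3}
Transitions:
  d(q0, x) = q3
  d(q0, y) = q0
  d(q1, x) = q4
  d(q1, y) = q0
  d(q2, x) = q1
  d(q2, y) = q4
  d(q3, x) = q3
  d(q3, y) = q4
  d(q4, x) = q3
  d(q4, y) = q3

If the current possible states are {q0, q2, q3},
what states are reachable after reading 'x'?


Apply transition on 'x' from each current state:
  d(q0, x) = q3
  d(q2, x) = q1
  d(q3, x) = q3

{q1, q3}


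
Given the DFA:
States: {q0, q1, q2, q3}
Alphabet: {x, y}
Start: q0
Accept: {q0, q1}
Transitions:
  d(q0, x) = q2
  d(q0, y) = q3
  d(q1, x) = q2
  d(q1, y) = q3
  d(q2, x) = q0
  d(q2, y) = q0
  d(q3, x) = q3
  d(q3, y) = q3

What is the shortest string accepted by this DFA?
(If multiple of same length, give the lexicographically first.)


BFS by string length (lex-first path to each state shown):
  len 0: q0<-""
Found accept state at length 0.

"" (empty string)


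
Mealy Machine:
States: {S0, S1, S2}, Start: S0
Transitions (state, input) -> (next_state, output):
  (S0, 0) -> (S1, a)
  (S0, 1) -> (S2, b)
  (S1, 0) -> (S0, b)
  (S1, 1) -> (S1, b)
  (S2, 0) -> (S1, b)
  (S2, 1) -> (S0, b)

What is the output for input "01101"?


Step-by-step:
  (S0, 0) -> (S1, a)
  (S1, 1) -> (S1, b)
  (S1, 1) -> (S1, b)
  (S1, 0) -> (S0, b)
  (S0, 1) -> (S2, b)

"abbbb"


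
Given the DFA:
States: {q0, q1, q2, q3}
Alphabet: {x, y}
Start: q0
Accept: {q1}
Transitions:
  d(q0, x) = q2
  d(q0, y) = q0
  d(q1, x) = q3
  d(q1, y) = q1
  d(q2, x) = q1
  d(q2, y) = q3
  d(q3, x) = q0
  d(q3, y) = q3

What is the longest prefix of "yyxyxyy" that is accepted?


Run the DFA, marking each prefix where the state is accepting:
  "" -> q0 [reject]
  "y" -> q0 [reject]
  "yy" -> q0 [reject]
  "yyx" -> q2 [reject]
  "yyxy" -> q3 [reject]
  "yyxyx" -> q0 [reject]
  "yyxyxy" -> q0 [reject]
  "yyxyxyy" -> q0 [reject]

No prefix is accepted


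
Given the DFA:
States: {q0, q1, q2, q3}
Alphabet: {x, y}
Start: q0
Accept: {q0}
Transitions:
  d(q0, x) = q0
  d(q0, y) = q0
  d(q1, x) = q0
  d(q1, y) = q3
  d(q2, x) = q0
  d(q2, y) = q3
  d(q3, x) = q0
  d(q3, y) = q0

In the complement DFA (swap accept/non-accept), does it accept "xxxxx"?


Trace: q0 -> q0 -> q0 -> q0 -> q0 -> q0
Final: q0
Original accept: {q0}
Complement: q0 is in original accept

No, complement rejects (original accepts)


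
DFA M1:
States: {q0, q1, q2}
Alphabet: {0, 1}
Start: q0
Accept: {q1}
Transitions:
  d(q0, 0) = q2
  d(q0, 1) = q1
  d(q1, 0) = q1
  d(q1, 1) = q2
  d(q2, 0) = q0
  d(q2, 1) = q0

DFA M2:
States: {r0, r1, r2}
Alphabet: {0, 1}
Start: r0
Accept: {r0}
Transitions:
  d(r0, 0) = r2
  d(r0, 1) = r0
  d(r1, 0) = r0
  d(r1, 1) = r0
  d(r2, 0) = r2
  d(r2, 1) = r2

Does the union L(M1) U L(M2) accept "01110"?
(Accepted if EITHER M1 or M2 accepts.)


M1: final=q0 accepted=False
M2: final=r2 accepted=False

No, union rejects (neither accepts)


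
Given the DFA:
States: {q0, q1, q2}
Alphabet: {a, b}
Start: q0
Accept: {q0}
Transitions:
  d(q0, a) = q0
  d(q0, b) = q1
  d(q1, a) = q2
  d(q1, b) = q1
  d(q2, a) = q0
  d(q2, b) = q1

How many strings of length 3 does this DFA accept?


Enumerating all length-3 strings:
  "aaa" -> q0 [accept]
  "aab" -> q1 [reject]
  "aba" -> q2 [reject]
  "abb" -> q1 [reject]
  "baa" -> q0 [accept]
  "bab" -> q1 [reject]
  "bba" -> q2 [reject]
  "bbb" -> q1 [reject]

2 out of 8


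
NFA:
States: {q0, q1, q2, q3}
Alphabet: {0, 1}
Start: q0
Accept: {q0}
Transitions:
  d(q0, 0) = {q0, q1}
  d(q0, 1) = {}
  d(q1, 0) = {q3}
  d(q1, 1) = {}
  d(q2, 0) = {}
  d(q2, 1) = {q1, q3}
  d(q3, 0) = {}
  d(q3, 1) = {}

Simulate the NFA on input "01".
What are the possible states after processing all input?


Start: {q0}
  --0--> {q0, q1}
  --1--> {}

{} (empty set, no valid transitions)


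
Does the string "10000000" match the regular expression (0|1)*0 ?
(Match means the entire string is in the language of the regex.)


|string| = 8; first = '1'; last = '0'

Yes, "10000000" matches (0|1)*0


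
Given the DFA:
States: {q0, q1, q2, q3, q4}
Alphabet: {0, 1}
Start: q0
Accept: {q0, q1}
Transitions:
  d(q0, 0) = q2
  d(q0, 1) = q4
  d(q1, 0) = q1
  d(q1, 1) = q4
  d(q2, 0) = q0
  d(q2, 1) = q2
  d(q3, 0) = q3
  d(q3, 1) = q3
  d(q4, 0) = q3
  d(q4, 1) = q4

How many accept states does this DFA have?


Accept states listed: {q0, q1}
Counting: q0(1) q1(2)

2


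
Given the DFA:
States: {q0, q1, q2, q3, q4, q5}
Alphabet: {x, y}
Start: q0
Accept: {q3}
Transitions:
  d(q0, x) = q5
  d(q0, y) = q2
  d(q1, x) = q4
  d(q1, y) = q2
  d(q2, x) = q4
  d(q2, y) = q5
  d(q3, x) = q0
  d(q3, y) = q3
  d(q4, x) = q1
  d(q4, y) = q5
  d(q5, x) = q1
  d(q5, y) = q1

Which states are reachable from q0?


BFS from q0:
  layer 0: {q0}
  layer 1: {q2, q5}
  layer 2: {q1, q4}

{q0, q1, q2, q4, q5}


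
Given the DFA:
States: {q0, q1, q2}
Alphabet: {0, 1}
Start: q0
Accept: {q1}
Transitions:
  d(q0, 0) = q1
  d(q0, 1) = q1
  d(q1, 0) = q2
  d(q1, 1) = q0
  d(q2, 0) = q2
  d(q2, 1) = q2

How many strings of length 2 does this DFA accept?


Enumerating all length-2 strings:
  "00" -> q2 [reject]
  "01" -> q0 [reject]
  "10" -> q2 [reject]
  "11" -> q0 [reject]

0 out of 4


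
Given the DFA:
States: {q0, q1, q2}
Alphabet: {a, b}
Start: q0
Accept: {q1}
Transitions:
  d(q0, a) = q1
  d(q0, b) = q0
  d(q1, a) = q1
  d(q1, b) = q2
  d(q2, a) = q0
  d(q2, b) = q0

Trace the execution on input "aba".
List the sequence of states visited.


Input: aba
d(q0, a) = q1
d(q1, b) = q2
d(q2, a) = q0


q0 -> q1 -> q2 -> q0


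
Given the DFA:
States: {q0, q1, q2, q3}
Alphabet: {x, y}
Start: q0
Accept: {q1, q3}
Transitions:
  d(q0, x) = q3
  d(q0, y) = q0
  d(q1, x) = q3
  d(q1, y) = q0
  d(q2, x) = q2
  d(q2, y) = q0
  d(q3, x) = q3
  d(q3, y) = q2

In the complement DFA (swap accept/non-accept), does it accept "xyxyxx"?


Trace: q0 -> q3 -> q2 -> q2 -> q0 -> q3 -> q3
Final: q3
Original accept: {q1, q3}
Complement: q3 is in original accept

No, complement rejects (original accepts)


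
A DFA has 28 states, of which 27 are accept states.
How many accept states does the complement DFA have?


Complement swaps accept and non-accept states.
28 - 27 = 1

1


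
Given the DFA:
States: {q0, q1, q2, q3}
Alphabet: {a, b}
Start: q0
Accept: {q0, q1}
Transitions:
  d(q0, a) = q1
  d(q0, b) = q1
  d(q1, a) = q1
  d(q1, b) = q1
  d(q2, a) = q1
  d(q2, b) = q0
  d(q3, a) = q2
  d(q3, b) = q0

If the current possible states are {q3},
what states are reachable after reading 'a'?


Apply transition on 'a' from each current state:
  d(q3, a) = q2

{q2}


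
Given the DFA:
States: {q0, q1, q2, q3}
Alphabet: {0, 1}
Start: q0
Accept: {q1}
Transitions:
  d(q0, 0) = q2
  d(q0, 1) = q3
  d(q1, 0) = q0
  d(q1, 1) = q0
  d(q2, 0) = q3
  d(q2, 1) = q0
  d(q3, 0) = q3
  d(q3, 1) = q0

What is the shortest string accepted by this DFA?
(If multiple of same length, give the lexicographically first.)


BFS by string length (lex-first path to each state shown):
  len 0: q0<-""
  len 1: q2<-"0", q3<-"1"
  len 2: q0<-"01", q3<-"00"
  len 3: q0<-"001", q2<-"010", q3<-"000"
  len 4: q0<-"0001", q2<-"0010", q3<-"0000"
  len 5: q0<-"00001", q2<-"00010", q3<-"00000"
  len 6: q0<-"000001", q2<-"000010", q3<-"000000"
  len 7: q0<-"0000001", q2<-"0000010", q3<-"0000000"
  len 8: q0<-"00000001", q2<-"00000010", q3<-"00000000"

No string accepted (empty language)


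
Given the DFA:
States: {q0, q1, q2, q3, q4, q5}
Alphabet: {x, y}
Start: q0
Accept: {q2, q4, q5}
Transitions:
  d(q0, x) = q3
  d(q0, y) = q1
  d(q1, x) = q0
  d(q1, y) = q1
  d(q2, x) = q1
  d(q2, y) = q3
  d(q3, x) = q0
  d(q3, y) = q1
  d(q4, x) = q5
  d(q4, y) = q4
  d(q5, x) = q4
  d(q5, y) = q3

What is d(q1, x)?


Looking up transition d(q1, x)

q0


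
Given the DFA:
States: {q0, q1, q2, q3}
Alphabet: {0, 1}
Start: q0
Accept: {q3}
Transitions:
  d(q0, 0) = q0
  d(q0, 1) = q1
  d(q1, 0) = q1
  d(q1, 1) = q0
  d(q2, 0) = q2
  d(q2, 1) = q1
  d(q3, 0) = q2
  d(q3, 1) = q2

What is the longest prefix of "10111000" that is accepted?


Run the DFA, marking each prefix where the state is accepting:
  "" -> q0 [reject]
  "1" -> q1 [reject]
  "10" -> q1 [reject]
  "101" -> q0 [reject]
  "1011" -> q1 [reject]
  "10111" -> q0 [reject]
  "101110" -> q0 [reject]
  "1011100" -> q0 [reject]
  "10111000" -> q0 [reject]

No prefix is accepted


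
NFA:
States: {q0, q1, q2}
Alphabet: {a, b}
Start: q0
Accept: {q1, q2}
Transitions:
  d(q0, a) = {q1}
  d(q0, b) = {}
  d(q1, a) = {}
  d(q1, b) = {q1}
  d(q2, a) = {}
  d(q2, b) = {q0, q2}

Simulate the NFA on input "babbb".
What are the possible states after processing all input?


Start: {q0}
  --b--> {}
  --a--> {}
  --b--> {}
  --b--> {}
  --b--> {}

{} (empty set, no valid transitions)


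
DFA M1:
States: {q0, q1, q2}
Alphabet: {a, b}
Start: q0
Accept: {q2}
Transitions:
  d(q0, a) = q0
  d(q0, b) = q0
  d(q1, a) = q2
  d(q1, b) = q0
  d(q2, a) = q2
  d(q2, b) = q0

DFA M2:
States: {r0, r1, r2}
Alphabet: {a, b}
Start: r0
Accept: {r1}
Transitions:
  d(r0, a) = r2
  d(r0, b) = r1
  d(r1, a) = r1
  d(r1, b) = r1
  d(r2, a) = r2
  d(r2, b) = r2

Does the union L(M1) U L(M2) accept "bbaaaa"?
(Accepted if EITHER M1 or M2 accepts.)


M1: final=q0 accepted=False
M2: final=r1 accepted=True

Yes, union accepts


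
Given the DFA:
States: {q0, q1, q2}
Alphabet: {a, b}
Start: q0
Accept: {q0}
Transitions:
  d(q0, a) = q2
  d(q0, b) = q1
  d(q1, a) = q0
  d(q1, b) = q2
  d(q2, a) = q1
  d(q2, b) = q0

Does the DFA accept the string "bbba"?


Trace: q0 -> q1 -> q2 -> q0 -> q2
Final state: q2
Accept states: {q0}

No, rejected (final state q2 is not an accept state)


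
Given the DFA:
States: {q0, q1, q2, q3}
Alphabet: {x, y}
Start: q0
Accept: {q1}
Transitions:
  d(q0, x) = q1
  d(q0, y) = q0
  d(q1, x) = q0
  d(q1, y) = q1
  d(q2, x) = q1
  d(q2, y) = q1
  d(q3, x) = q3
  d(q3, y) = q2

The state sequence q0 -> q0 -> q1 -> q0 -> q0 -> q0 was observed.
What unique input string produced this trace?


Trace back each transition to find the symbol:
  q0 --[y]--> q0
  q0 --[x]--> q1
  q1 --[x]--> q0
  q0 --[y]--> q0
  q0 --[y]--> q0

"yxxyy"


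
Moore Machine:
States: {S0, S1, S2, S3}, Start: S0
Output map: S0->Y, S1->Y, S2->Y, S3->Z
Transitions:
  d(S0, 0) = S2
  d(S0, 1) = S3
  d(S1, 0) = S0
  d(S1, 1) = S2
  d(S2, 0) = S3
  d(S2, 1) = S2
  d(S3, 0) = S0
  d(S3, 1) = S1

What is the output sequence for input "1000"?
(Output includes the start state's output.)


Start: S0 (output Y)
  --1--> S3 (output Z)
  --0--> S0 (output Y)
  --0--> S2 (output Y)
  --0--> S3 (output Z)

"YZYYZ"


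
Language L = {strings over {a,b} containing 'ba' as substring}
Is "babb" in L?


'ba' occurs at index 0

Yes, "babb" is in L


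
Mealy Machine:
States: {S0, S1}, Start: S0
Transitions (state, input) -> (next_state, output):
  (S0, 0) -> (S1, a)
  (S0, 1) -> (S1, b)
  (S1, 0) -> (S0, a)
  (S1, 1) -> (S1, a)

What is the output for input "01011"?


Step-by-step:
  (S0, 0) -> (S1, a)
  (S1, 1) -> (S1, a)
  (S1, 0) -> (S0, a)
  (S0, 1) -> (S1, b)
  (S1, 1) -> (S1, a)

"aaaba"


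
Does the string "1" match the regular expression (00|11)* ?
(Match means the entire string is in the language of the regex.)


|string| = 1; first = '1'; last = '1'

No, "1" does not match (00|11)*


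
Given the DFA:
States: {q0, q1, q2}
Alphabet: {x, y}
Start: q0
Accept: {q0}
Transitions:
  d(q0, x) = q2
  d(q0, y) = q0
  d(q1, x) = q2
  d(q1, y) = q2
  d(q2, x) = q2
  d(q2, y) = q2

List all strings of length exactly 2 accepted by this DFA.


All strings of length 2: 4 total
Accepted: 1

"yy"


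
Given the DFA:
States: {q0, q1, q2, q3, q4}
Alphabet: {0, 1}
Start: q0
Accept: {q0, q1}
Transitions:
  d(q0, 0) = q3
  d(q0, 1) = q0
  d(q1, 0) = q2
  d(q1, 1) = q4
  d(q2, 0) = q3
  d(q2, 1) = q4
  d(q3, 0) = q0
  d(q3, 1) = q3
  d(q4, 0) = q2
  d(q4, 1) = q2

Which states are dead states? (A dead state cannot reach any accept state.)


Forward reachability from each state:
  q0 -> reaches accept state q0 (live)
  q1 -> reaches accept state q0 (live)
  q2 -> reaches accept state q0 (live)
  q3 -> reaches accept state q0 (live)
  q4 -> reaches accept state q0 (live)

None (all states can reach an accept state)


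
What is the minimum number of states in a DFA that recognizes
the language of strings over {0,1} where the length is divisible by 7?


States track (length) mod 7.
Need 7 states: one per remainder 0..6; accept = remainder 0.

7


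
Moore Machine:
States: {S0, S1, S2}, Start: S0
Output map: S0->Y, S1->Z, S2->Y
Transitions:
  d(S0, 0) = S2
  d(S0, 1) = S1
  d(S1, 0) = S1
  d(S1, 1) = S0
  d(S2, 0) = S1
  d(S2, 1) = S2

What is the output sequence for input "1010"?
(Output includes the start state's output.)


Start: S0 (output Y)
  --1--> S1 (output Z)
  --0--> S1 (output Z)
  --1--> S0 (output Y)
  --0--> S2 (output Y)

"YZZYY"


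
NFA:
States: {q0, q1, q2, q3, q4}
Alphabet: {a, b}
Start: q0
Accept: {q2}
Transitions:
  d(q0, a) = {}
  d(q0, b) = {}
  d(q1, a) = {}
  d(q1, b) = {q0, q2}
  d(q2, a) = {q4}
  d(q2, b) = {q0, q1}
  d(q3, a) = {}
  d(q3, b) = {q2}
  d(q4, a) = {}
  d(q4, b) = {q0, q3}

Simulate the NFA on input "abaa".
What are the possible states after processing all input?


Start: {q0}
  --a--> {}
  --b--> {}
  --a--> {}
  --a--> {}

{} (empty set, no valid transitions)


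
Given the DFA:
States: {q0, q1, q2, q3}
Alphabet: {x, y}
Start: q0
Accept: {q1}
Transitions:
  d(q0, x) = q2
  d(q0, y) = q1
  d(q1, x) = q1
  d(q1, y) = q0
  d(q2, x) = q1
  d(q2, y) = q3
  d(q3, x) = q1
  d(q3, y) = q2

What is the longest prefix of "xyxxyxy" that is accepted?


Run the DFA, marking each prefix where the state is accepting:
  "" -> q0 [reject]
  "x" -> q2 [reject]
  "xy" -> q3 [reject]
  "xyx" -> q1 [accept]
  "xyxx" -> q1 [accept]
  "xyxxy" -> q0 [reject]
  "xyxxyx" -> q2 [reject]
  "xyxxyxy" -> q3 [reject]

"xyxx"


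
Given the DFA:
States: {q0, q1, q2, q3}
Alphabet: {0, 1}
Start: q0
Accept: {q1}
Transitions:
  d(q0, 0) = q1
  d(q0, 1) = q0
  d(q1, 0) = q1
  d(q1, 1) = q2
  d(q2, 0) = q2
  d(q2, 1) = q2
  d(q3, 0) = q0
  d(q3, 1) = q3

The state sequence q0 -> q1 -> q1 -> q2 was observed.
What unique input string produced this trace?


Trace back each transition to find the symbol:
  q0 --[0]--> q1
  q1 --[0]--> q1
  q1 --[1]--> q2

"001"


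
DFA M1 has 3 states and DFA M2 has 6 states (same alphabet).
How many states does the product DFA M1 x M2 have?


Product construction pairs every M1 state with every M2 state.
3 * 6 = 18

18


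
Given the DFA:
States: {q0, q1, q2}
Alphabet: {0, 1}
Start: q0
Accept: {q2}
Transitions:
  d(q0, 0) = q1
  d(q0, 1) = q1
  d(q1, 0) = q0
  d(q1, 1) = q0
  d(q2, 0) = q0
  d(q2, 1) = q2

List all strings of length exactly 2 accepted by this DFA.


All strings of length 2: 4 total
Accepted: 0

None


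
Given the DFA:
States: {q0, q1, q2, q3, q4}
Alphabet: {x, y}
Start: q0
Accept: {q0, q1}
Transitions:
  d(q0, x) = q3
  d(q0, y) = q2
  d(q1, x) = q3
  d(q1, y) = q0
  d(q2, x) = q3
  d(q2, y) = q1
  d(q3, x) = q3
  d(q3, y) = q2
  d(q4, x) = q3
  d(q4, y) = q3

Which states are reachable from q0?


BFS from q0:
  layer 0: {q0}
  layer 1: {q2, q3}
  layer 2: {q1}

{q0, q1, q2, q3}


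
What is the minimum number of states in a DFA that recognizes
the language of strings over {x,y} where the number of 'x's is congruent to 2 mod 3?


States track (count of 'x') mod 3.
Need 3 states: one per remainder 0..2; accept = remainder 2.

3


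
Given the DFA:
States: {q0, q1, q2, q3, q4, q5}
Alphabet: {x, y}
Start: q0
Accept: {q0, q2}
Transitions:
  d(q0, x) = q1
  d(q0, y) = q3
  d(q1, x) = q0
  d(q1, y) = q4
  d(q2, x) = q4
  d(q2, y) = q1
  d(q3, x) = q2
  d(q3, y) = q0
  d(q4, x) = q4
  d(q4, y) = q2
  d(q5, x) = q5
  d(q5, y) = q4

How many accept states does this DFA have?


Accept states listed: {q0, q2}
Counting: q0(1) q2(2)

2


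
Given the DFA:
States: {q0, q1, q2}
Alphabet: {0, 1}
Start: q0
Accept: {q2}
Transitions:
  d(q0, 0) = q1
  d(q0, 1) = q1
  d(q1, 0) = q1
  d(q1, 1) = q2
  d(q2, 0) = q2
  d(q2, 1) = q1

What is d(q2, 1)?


Looking up transition d(q2, 1)

q1


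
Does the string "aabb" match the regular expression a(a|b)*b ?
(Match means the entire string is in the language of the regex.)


|string| = 4; first = 'a'; last = 'b'

Yes, "aabb" matches a(a|b)*b


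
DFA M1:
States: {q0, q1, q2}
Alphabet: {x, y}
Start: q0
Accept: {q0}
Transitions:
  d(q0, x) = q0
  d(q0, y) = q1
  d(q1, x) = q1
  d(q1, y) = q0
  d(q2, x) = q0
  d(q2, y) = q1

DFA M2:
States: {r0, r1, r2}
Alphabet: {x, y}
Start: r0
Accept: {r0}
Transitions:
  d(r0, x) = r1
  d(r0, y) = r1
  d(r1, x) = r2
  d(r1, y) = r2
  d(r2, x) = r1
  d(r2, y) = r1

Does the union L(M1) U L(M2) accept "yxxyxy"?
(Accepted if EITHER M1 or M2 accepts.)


M1: final=q1 accepted=False
M2: final=r2 accepted=False

No, union rejects (neither accepts)


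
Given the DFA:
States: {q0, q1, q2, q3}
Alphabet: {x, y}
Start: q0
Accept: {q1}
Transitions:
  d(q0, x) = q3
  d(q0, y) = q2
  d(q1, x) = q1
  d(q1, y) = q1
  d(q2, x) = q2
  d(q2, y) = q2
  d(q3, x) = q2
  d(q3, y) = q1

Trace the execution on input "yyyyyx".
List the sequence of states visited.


Input: yyyyyx
d(q0, y) = q2
d(q2, y) = q2
d(q2, y) = q2
d(q2, y) = q2
d(q2, y) = q2
d(q2, x) = q2


q0 -> q2 -> q2 -> q2 -> q2 -> q2 -> q2


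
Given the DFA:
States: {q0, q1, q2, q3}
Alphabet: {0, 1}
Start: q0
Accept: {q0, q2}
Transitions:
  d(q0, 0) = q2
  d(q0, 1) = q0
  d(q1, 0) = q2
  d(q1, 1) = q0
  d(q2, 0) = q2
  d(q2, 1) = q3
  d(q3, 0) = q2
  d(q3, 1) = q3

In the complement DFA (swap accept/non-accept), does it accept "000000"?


Trace: q0 -> q2 -> q2 -> q2 -> q2 -> q2 -> q2
Final: q2
Original accept: {q0, q2}
Complement: q2 is in original accept

No, complement rejects (original accepts)


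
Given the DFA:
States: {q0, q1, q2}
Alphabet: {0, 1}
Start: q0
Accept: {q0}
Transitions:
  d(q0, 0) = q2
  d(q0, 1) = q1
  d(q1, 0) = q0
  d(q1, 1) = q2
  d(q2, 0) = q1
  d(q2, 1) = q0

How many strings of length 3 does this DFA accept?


Enumerating all length-3 strings:
  "000" -> q0 [accept]
  "001" -> q2 [reject]
  "010" -> q2 [reject]
  "011" -> q1 [reject]
  "100" -> q2 [reject]
  "101" -> q1 [reject]
  "110" -> q1 [reject]
  "111" -> q0 [accept]

2 out of 8


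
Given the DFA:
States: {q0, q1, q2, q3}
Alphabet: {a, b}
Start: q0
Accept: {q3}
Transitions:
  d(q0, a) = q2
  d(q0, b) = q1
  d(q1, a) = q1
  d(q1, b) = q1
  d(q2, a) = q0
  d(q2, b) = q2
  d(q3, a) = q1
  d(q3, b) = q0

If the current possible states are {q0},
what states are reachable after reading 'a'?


Apply transition on 'a' from each current state:
  d(q0, a) = q2

{q2}


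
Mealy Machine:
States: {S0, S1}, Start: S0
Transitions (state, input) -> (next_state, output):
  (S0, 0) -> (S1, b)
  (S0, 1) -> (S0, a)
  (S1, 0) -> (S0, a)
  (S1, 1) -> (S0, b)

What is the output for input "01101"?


Step-by-step:
  (S0, 0) -> (S1, b)
  (S1, 1) -> (S0, b)
  (S0, 1) -> (S0, a)
  (S0, 0) -> (S1, b)
  (S1, 1) -> (S0, b)

"bbabb"


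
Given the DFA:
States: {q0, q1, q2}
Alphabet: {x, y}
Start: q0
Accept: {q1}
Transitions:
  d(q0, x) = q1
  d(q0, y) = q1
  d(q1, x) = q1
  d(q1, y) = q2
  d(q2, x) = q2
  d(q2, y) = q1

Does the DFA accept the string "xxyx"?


Trace: q0 -> q1 -> q1 -> q2 -> q2
Final state: q2
Accept states: {q1}

No, rejected (final state q2 is not an accept state)


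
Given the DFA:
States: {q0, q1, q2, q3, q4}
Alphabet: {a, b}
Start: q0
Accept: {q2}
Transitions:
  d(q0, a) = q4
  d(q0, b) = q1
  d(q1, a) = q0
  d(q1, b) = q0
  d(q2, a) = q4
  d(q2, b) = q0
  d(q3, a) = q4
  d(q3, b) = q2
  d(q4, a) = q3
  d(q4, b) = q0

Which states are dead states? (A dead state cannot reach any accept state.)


Forward reachability from each state:
  q0 -> reaches accept state q2 (live)
  q1 -> reaches accept state q2 (live)
  q2 -> reaches accept state q2 (live)
  q3 -> reaches accept state q2 (live)
  q4 -> reaches accept state q2 (live)

None (all states can reach an accept state)


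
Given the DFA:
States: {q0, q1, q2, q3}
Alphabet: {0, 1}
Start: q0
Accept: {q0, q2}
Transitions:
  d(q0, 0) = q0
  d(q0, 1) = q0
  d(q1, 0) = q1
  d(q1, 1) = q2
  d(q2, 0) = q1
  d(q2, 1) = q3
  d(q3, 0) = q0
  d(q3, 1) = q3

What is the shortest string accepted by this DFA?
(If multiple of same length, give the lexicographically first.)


BFS by string length (lex-first path to each state shown):
  len 0: q0<-""
Found accept state at length 0.

"" (empty string)


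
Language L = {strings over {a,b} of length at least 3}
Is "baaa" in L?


length = 4

Yes, "baaa" is in L


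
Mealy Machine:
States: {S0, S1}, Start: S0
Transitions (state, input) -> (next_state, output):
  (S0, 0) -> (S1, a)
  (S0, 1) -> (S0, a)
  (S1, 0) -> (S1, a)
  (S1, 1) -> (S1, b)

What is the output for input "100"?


Step-by-step:
  (S0, 1) -> (S0, a)
  (S0, 0) -> (S1, a)
  (S1, 0) -> (S1, a)

"aaa"
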